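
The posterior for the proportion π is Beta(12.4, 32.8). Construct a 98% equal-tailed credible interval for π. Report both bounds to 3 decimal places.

[0.138, 0.439]

Posterior: Beta(12.4, 32.8).
Equal-tailed 98% interval: the 0.01 and 0.99 quantiles of Beta(12.4, 32.8).
Posterior mean ≈ 0.274, SD ≈ 0.066; a Normal approximation gives roughly [0.122, 0.427].
Exact: F⁻¹(0.01) = 0.138; F⁻¹(0.99) = 0.439.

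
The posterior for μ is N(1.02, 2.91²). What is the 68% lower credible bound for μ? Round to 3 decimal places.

Need L with P(μ ≥ L) = 0.68: L = 1.02 − z_{0.32}·2.91.
z = 0.468; L = 1.02 − 0.468 × 2.91 = -0.341.

-0.341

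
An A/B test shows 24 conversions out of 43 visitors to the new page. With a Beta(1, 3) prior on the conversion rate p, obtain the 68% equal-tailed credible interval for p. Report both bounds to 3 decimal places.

Posterior: Beta(1+24, 3+19) = Beta(25, 22).
Equal-tailed 68% interval: the 0.16 and 0.84 quantiles of Beta(25, 22).
Posterior mean ≈ 0.532, SD ≈ 0.072; a Normal approximation gives roughly [0.460, 0.604].
Exact: F⁻¹(0.16) = 0.460; F⁻¹(0.84) = 0.604.

[0.460, 0.604]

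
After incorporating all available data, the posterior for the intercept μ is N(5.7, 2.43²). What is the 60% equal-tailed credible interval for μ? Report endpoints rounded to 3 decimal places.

The posterior is symmetric, so the 60% equal-tailed interval is μ = 5.7 ± z·2.43 with z = 0.842.
Half-width: 0.842 × 2.43 = 2.045.
5.7 − 2.045 = 3.655; 5.7 + 2.045 = 7.745.

[3.655, 7.745]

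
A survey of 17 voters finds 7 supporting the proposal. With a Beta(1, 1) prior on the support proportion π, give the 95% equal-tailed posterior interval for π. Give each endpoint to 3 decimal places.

[0.215, 0.643]

Posterior: Beta(1+7, 1+10) = Beta(8, 11).
Equal-tailed 95% interval: the 0.025 and 0.975 quantiles of Beta(8, 11).
Posterior mean ≈ 0.421, SD ≈ 0.110; a Normal approximation gives roughly [0.205, 0.637].
Exact: F⁻¹(0.025) = 0.215; F⁻¹(0.975) = 0.643.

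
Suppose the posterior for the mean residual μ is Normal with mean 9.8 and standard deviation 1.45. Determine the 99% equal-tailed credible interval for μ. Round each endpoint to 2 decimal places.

[6.07, 13.53]

The posterior is symmetric, so the 99% equal-tailed interval is μ = 9.8 ± z·1.45 with z = 2.576.
Half-width: 2.576 × 1.45 = 3.73.
9.8 − 3.73 = 6.07; 9.8 + 3.73 = 13.53.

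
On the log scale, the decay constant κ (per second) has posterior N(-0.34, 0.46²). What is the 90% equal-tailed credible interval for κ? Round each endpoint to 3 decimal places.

[0.334, 1.517]

On the log scale the 90% interval is -0.34 ± 1.645 × 0.46 = [-1.0966, 0.4166].
Exponentiate: [e^-1.0966, e^0.4166] = [0.334, 1.517].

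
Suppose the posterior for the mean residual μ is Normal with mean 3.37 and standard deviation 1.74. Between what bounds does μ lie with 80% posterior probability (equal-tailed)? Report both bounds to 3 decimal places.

[1.140, 5.600]

The posterior is symmetric, so the 80% equal-tailed interval is μ = 3.37 ± z·1.74 with z = 1.282.
Half-width: 1.282 × 1.74 = 2.230.
3.37 − 2.230 = 1.140; 3.37 + 2.230 = 5.600.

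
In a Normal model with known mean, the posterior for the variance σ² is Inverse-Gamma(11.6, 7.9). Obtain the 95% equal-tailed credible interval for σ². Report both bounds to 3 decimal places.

[0.412, 1.336]

Inverse-Gamma(11.6, 7.9) quantiles: F⁻¹(0.025) and F⁻¹(0.975).
Equivalently, 1/σ² ~ Gamma(11.6, rate = 7.9); invert its 0.975 and 0.025 quantiles.
Posterior mean ≈ 0.745, SD ≈ 0.241; a Normal approximation gives roughly [0.274, 1.217].
Exact: lower = 0.412; upper = 1.336.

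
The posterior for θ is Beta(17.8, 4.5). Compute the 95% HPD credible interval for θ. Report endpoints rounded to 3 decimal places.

The posterior is unimodal and skewed, so the HPD interval has equal density at both endpoints and is the shortest 95% interval.
Solving f(0.634) = f(0.946) with F(0.946) − F(0.634) = 0.95 gives [0.634, 0.946].
For comparison, the equal-tailed interval is [0.613, 0.933]; the HPD is narrower and shifted toward the mode.

[0.634, 0.946]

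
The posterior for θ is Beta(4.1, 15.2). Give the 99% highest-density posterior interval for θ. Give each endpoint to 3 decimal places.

[0.030, 0.466]

The posterior is unimodal and skewed, so the HPD interval has equal density at both endpoints and is the shortest 99% interval.
Solving f(0.030) = f(0.466) with F(0.466) − F(0.030) = 0.99 gives [0.030, 0.466].
For comparison, the equal-tailed interval is [0.042, 0.488]; the HPD is narrower and shifted toward the mode.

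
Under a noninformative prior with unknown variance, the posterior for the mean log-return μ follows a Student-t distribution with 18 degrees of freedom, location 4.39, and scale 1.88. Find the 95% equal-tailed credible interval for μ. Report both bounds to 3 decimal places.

[0.440, 8.340]

The t_18 distribution is symmetric; the 95% interval is 4.39 ± t·1.88 with t_{0.975,18} = 2.101.
Half-width: 2.101 × 1.88 = 3.950.
4.39 − 3.950 = 0.440; 4.39 + 3.950 = 8.340.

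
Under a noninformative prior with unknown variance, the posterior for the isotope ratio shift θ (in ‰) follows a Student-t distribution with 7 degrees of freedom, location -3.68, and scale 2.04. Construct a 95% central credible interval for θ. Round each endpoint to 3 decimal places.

The t_7 distribution is symmetric; the 95% interval is -3.68 ± t·2.04 with t_{0.975,7} = 2.365.
Half-width: 2.365 × 2.04 = 4.824.
-3.68 − 4.824 = -8.504; -3.68 + 4.824 = 1.144.

[-8.504, 1.144]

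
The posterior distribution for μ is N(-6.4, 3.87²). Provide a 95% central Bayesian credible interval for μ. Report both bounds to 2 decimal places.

[-13.99, 1.19]

The posterior is symmetric, so the 95% equal-tailed interval is μ = -6.4 ± z·3.87 with z = 1.960.
Half-width: 1.960 × 3.87 = 7.59.
-6.4 − 7.59 = -13.99; -6.4 + 7.59 = 1.19.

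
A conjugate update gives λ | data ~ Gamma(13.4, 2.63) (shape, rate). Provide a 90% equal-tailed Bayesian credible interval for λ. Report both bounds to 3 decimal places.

Posterior: Gamma(shape 13.4, rate 2.63).
Equal-tailed 90% interval: Gamma(13.4, 2.63) quantiles at 0.05 and 0.95.
Posterior mean ≈ 5.095, SD ≈ 1.392; a Normal approximation gives roughly [2.806, 7.384].
Exact: lower = 3.041; upper = 7.579.

[3.041, 7.579]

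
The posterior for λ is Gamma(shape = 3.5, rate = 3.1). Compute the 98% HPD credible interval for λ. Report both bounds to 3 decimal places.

[0.107, 2.713]

The posterior is unimodal and skewed, so the HPD interval has equal density at both endpoints and is the shortest 98% interval.
Solving f(0.107) = f(2.713) with F(2.713) − F(0.107) = 0.98 gives [0.107, 2.713].
For comparison, the equal-tailed interval is [0.200, 2.980]; the HPD is narrower and shifted toward the mode.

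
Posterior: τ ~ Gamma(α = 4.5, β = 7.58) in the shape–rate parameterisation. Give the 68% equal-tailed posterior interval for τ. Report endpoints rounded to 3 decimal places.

[0.325, 0.861]

Posterior: Gamma(shape 4.5, rate 7.58).
Equal-tailed 68% interval: Gamma(4.5, 7.58) quantiles at 0.16 and 0.84.
Posterior mean ≈ 0.594, SD ≈ 0.280; a Normal approximation gives roughly [0.315, 0.872].
Exact: lower = 0.325; upper = 0.861.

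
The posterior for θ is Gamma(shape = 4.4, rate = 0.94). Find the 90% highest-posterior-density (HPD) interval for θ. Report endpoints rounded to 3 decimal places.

The posterior is unimodal and skewed, so the HPD interval has equal density at both endpoints and is the shortest 90% interval.
Solving f(1.233) = f(7.995) with F(7.995) − F(1.233) = 0.90 gives [1.233, 7.995].
For comparison, the equal-tailed interval is [1.705, 8.850]; the HPD is narrower and shifted toward the mode.

[1.233, 7.995]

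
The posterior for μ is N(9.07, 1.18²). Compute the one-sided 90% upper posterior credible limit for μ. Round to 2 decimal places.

Need U with P(μ ≤ U) = 0.90: U = 9.07 + z_{0.1}·1.18.
z = 1.282; U = 9.07 + 1.282 × 1.18 = 10.58.

10.58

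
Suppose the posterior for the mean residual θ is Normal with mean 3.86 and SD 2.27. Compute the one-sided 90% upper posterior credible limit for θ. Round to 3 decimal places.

6.769

Need U with P(θ ≤ U) = 0.90: U = 3.86 + z_{0.1}·2.27.
z = 1.282; U = 3.86 + 1.282 × 2.27 = 6.769.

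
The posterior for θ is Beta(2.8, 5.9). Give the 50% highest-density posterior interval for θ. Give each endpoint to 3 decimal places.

[0.173, 0.382]

The posterior is unimodal and skewed, so the HPD interval has equal density at both endpoints and is the shortest 50% interval.
Solving f(0.173) = f(0.382) with F(0.382) − F(0.173) = 0.50 gives [0.173, 0.382].
For comparison, the equal-tailed interval is [0.208, 0.422]; the HPD is narrower and shifted toward the mode.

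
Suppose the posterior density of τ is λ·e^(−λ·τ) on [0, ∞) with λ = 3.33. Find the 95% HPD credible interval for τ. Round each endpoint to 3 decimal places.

[0.000, 0.900]

The exponential density is strictly decreasing on [0, ∞), so the HPD interval is anchored at 0: [0, q] with P(τ ≤ q) = 0.95.
q = −ln(1 − 0.95) / 3.33 = 2.9957 / 3.33 = 0.900.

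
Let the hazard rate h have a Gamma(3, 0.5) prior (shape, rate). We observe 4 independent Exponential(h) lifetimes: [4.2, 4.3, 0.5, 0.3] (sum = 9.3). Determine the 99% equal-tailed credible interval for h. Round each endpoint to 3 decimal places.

Posterior: Gamma(3+4, 0.5+9.3) = Gamma(7, 9.8) (shape, rate).
Equal-tailed 99% interval: Gamma(7, 9.8) quantiles at 0.005 and 0.995.
Posterior mean ≈ 0.714, SD ≈ 0.270; a Normal approximation gives roughly [0.019, 1.410].
Exact: lower = 0.208; upper = 1.598.

[0.208, 1.598]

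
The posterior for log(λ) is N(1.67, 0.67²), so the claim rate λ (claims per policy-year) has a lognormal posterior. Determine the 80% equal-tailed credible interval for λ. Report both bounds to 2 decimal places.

On the log scale the 80% interval is 1.67 ± 1.282 × 0.67 = [0.8114, 2.5286].
Exponentiate: [e^0.8114, e^2.5286] = [2.25, 12.54].

[2.25, 12.54]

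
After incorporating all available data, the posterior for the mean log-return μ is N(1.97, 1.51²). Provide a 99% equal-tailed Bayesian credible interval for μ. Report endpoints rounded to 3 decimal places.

[-1.920, 5.860]

The posterior is symmetric, so the 99% equal-tailed interval is μ = 1.97 ± z·1.51 with z = 2.576.
Half-width: 2.576 × 1.51 = 3.890.
1.97 − 3.890 = -1.920; 1.97 + 3.890 = 5.860.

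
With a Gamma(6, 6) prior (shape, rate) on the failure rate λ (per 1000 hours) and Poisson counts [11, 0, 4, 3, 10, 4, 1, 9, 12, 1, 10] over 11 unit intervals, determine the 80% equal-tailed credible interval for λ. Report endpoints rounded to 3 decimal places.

[3.555, 4.823]

Posterior: Gamma(6+65, 6+11) = Gamma(71, 17) (shape, rate).
Equal-tailed 80% interval: Gamma(71, 17) quantiles at 0.1 and 0.9.
Posterior mean ≈ 4.176, SD ≈ 0.496; a Normal approximation gives roughly [3.541, 4.812].
Exact: lower = 3.555; upper = 4.823.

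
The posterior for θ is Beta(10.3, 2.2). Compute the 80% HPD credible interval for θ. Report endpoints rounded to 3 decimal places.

[0.727, 0.971]

The posterior is unimodal and skewed, so the HPD interval has equal density at both endpoints and is the shortest 80% interval.
Solving f(0.727) = f(0.971) with F(0.971) − F(0.727) = 0.80 gives [0.727, 0.971].
For comparison, the equal-tailed interval is [0.680, 0.943]; the HPD is narrower and shifted toward the mode.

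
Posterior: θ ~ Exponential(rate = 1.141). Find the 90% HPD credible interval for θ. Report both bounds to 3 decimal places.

The exponential density is strictly decreasing on [0, ∞), so the HPD interval is anchored at 0: [0, q] with P(θ ≤ q) = 0.90.
q = −ln(1 − 0.90) / 1.141 = 2.3026 / 1.141 = 2.018.

[0.000, 2.018]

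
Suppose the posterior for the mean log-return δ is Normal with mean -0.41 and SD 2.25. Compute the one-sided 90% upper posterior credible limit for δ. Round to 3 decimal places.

Need U with P(δ ≤ U) = 0.90: U = -0.41 + z_{0.1}·2.25.
z = 1.282; U = -0.41 + 1.282 × 2.25 = 2.473.

2.473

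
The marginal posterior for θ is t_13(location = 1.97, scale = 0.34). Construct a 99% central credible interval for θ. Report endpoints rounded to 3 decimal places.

[0.946, 2.994]

The t_13 distribution is symmetric; the 99% interval is 1.97 ± t·0.34 with t_{0.995,13} = 3.012.
Half-width: 3.012 × 0.34 = 1.024.
1.97 − 1.024 = 0.946; 1.97 + 1.024 = 2.994.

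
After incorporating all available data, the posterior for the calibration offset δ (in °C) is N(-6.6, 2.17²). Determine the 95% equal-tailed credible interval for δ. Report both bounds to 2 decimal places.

The posterior is symmetric, so the 95% equal-tailed interval is δ = -6.6 ± z·2.17 with z = 1.960.
Half-width: 1.960 × 2.17 = 4.25.
-6.6 − 4.25 = -10.85; -6.6 + 4.25 = -2.35.

[-10.85, -2.35]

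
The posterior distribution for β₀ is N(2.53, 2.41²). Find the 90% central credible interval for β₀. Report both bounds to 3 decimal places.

[-1.434, 6.494]

The posterior is symmetric, so the 90% equal-tailed interval is β₀ = 2.53 ± z·2.41 with z = 1.645.
Half-width: 1.645 × 2.41 = 3.964.
2.53 − 3.964 = -1.434; 2.53 + 3.964 = 6.494.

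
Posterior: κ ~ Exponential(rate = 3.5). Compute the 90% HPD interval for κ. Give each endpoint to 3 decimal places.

The exponential density is strictly decreasing on [0, ∞), so the HPD interval is anchored at 0: [0, q] with P(κ ≤ q) = 0.90.
q = −ln(1 − 0.90) / 3.5 = 2.3026 / 3.5 = 0.658.

[0.000, 0.658]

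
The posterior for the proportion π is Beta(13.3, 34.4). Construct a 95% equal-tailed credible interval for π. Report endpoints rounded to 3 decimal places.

Posterior: Beta(13.3, 34.4).
Equal-tailed 95% interval: the 0.025 and 0.975 quantiles of Beta(13.3, 34.4).
Posterior mean ≈ 0.279, SD ≈ 0.064; a Normal approximation gives roughly [0.153, 0.405].
Exact: F⁻¹(0.025) = 0.162; F⁻¹(0.975) = 0.413.

[0.162, 0.413]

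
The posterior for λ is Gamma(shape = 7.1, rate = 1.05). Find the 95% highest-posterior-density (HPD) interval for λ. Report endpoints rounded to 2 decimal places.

[2.30, 11.81]

The posterior is unimodal and skewed, so the HPD interval has equal density at both endpoints and is the shortest 95% interval.
Solving f(2.30) = f(11.81) with F(11.81) − F(2.30) = 0.95 gives [2.30, 11.81].
For comparison, the equal-tailed interval is [2.74, 12.57]; the HPD is narrower and shifted toward the mode.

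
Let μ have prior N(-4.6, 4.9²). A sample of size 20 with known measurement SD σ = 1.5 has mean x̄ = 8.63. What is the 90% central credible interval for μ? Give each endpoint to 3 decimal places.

[8.018, 9.119]

Posterior precision = 1/4.9² + 20/1.5² = 0.0416 + 8.8889 = 8.9305, so posterior SD = 0.3346.
Posterior mean = (-4.6/4.9² + 20·8.63/1.5²) / 8.9305 = 8.5683.
Interval: 8.5683 ± 1.645 × 0.3346 → [8.018, 9.119].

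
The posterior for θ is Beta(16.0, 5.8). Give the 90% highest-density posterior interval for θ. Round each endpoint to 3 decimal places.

The posterior is unimodal and skewed, so the HPD interval has equal density at both endpoints and is the shortest 90% interval.
Solving f(0.587) = f(0.886) with F(0.886) − F(0.587) = 0.90 gives [0.587, 0.886].
For comparison, the equal-tailed interval is [0.570, 0.873]; the HPD is narrower and shifted toward the mode.

[0.587, 0.886]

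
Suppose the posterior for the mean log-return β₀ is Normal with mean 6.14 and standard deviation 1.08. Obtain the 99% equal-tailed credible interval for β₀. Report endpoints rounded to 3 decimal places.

[3.358, 8.922]

The posterior is symmetric, so the 99% equal-tailed interval is β₀ = 6.14 ± z·1.08 with z = 2.576.
Half-width: 2.576 × 1.08 = 2.782.
6.14 − 2.782 = 3.358; 6.14 + 2.782 = 8.922.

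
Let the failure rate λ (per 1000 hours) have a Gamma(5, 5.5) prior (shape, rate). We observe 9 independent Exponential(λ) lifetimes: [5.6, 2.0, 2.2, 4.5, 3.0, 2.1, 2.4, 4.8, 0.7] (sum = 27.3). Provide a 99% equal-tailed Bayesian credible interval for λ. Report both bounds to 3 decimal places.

[0.190, 0.777]

Posterior: Gamma(5+9, 5.5+27.3) = Gamma(14, 32.8) (shape, rate).
Equal-tailed 99% interval: Gamma(14, 32.8) quantiles at 0.005 and 0.995.
Posterior mean ≈ 0.427, SD ≈ 0.114; a Normal approximation gives roughly [0.133, 0.721].
Exact: lower = 0.190; upper = 0.777.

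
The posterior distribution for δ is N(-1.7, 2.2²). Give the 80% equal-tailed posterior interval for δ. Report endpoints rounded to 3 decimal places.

[-4.519, 1.119]

The posterior is symmetric, so the 80% equal-tailed interval is δ = -1.7 ± z·2.2 with z = 1.282.
Half-width: 1.282 × 2.2 = 2.819.
-1.7 − 2.819 = -4.519; -1.7 + 2.819 = 1.119.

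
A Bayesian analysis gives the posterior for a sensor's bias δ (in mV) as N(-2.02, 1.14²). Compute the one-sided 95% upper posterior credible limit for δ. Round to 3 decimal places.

Need U with P(δ ≤ U) = 0.95: U = -2.02 + z_{0.05}·1.14.
z = 1.645; U = -2.02 + 1.645 × 1.14 = -0.145.

-0.145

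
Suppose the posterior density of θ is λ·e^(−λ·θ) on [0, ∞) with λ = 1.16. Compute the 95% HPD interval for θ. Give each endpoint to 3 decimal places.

The exponential density is strictly decreasing on [0, ∞), so the HPD interval is anchored at 0: [0, q] with P(θ ≤ q) = 0.95.
q = −ln(1 − 0.95) / 1.16 = 2.9957 / 1.16 = 2.583.

[0.000, 2.583]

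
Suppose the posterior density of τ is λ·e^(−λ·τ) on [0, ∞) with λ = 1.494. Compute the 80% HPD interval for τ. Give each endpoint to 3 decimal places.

The exponential density is strictly decreasing on [0, ∞), so the HPD interval is anchored at 0: [0, q] with P(τ ≤ q) = 0.80.
q = −ln(1 − 0.80) / 1.494 = 1.6094 / 1.494 = 1.077.

[0.000, 1.077]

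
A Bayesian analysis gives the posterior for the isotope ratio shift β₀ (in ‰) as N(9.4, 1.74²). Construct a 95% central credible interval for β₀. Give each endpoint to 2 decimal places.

[5.99, 12.81]

The posterior is symmetric, so the 95% equal-tailed interval is β₀ = 9.4 ± z·1.74 with z = 1.960.
Half-width: 1.960 × 1.74 = 3.41.
9.4 − 3.41 = 5.99; 9.4 + 3.41 = 12.81.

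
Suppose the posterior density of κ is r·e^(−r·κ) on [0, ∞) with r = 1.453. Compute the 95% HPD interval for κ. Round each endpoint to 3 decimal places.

[0.000, 2.062]

The exponential density is strictly decreasing on [0, ∞), so the HPD interval is anchored at 0: [0, q] with P(κ ≤ q) = 0.95.
q = −ln(1 − 0.95) / 1.453 = 2.9957 / 1.453 = 2.062.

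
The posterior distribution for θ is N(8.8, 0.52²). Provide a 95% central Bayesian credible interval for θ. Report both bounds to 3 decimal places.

The posterior is symmetric, so the 95% equal-tailed interval is θ = 8.8 ± z·0.52 with z = 1.960.
Half-width: 1.960 × 0.52 = 1.019.
8.8 − 1.019 = 7.781; 8.8 + 1.019 = 9.819.

[7.781, 9.819]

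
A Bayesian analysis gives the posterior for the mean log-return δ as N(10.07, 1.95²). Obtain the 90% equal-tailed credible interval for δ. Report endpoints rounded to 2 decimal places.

The posterior is symmetric, so the 90% equal-tailed interval is δ = 10.07 ± z·1.95 with z = 1.645.
Half-width: 1.645 × 1.95 = 3.21.
10.07 − 3.21 = 6.86; 10.07 + 3.21 = 13.28.

[6.86, 13.28]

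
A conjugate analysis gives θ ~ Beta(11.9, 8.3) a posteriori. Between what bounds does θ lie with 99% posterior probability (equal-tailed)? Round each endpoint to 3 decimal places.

[0.310, 0.836]

Posterior: Beta(11.9, 8.3).
Equal-tailed 99% interval: the 0.005 and 0.995 quantiles of Beta(11.9, 8.3).
Posterior mean ≈ 0.589, SD ≈ 0.107; a Normal approximation gives roughly [0.314, 0.864].
Exact: F⁻¹(0.005) = 0.310; F⁻¹(0.995) = 0.836.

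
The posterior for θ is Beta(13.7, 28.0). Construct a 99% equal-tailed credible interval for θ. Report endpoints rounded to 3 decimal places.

Posterior: Beta(13.7, 28.0).
Equal-tailed 99% interval: the 0.005 and 0.995 quantiles of Beta(13.7, 28.0).
Posterior mean ≈ 0.329, SD ≈ 0.072; a Normal approximation gives roughly [0.143, 0.514].
Exact: F⁻¹(0.005) = 0.162; F⁻¹(0.995) = 0.525.

[0.162, 0.525]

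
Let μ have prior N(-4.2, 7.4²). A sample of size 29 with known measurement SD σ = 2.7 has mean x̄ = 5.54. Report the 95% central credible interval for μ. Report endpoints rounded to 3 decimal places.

[4.515, 6.476]

Posterior precision = 1/7.4² + 29/2.7² = 0.0183 + 3.9781 = 3.9963, so posterior SD = 0.5002.
Posterior mean = (-4.2/7.4² + 29·5.54/2.7²) / 3.9963 = 5.4955.
Interval: 5.4955 ± 1.960 × 0.5002 → [4.515, 6.476].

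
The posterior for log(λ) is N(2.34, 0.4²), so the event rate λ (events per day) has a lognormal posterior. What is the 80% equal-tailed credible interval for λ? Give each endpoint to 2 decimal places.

[6.22, 17.33]

On the log scale the 80% interval is 2.34 ± 1.282 × 0.4 = [1.8274, 2.8526].
Exponentiate: [e^1.8274, e^2.8526] = [6.22, 17.33].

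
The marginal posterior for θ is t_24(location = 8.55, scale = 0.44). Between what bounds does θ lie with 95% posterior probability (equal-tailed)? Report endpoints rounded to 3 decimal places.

[7.642, 9.458]

The t_24 distribution is symmetric; the 95% interval is 8.55 ± t·0.44 with t_{0.975,24} = 2.064.
Half-width: 2.064 × 0.44 = 0.908.
8.55 − 0.908 = 7.642; 8.55 + 0.908 = 9.458.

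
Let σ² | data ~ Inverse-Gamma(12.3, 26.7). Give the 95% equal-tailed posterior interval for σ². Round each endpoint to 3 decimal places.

[1.331, 4.162]

Inverse-Gamma(12.3, 26.7) quantiles: F⁻¹(0.025) and F⁻¹(0.975).
Equivalently, 1/σ² ~ Gamma(12.3, rate = 26.7); invert its 0.975 and 0.025 quantiles.
Posterior mean ≈ 2.363, SD ≈ 0.736; a Normal approximation gives roughly [0.920, 3.806].
Exact: lower = 1.331; upper = 4.162.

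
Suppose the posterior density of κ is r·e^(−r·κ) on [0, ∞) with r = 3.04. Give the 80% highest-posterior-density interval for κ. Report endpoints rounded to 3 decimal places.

The exponential density is strictly decreasing on [0, ∞), so the HPD interval is anchored at 0: [0, q] with P(κ ≤ q) = 0.80.
q = −ln(1 − 0.80) / 3.04 = 1.6094 / 3.04 = 0.529.

[0.000, 0.529]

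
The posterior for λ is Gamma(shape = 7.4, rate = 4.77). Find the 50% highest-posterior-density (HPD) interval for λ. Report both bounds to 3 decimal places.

The posterior is unimodal and skewed, so the HPD interval has equal density at both endpoints and is the shortest 50% interval.
Solving f(1.011) = f(1.737) with F(1.737) − F(1.011) = 0.50 gives [1.011, 1.737].
For comparison, the equal-tailed interval is [1.139, 1.889]; the HPD is narrower and shifted toward the mode.

[1.011, 1.737]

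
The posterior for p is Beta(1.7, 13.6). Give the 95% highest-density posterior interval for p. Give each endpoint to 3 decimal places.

The posterior is unimodal and skewed, so the HPD interval has equal density at both endpoints and is the shortest 95% interval.
Solving f(0.001) = f(0.263) with F(0.263) − F(0.001) = 0.95 gives [0.001, 0.263].
For comparison, the equal-tailed interval is [0.011, 0.304]; the HPD is narrower and shifted toward the mode.

[0.001, 0.263]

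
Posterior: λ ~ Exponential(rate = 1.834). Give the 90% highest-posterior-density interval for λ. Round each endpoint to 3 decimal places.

The exponential density is strictly decreasing on [0, ∞), so the HPD interval is anchored at 0: [0, q] with P(λ ≤ q) = 0.90.
q = −ln(1 − 0.90) / 1.834 = 2.3026 / 1.834 = 1.255.

[0.000, 1.255]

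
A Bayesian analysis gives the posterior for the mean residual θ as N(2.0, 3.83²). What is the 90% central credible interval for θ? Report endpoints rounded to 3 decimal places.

[-4.300, 8.300]

The posterior is symmetric, so the 90% equal-tailed interval is θ = 2.0 ± z·3.83 with z = 1.645.
Half-width: 1.645 × 3.83 = 6.300.
2.0 − 6.300 = -4.300; 2.0 + 6.300 = 8.300.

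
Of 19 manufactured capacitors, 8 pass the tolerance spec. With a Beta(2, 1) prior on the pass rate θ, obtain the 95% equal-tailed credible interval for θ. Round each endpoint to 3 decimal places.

[0.257, 0.660]

Posterior: Beta(2+8, 1+11) = Beta(10, 12).
Equal-tailed 95% interval: the 0.025 and 0.975 quantiles of Beta(10, 12).
Posterior mean ≈ 0.455, SD ≈ 0.104; a Normal approximation gives roughly [0.251, 0.658].
Exact: F⁻¹(0.025) = 0.257; F⁻¹(0.975) = 0.660.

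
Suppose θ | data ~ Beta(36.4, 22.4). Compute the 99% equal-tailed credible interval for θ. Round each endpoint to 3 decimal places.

Posterior: Beta(36.4, 22.4).
Equal-tailed 99% interval: the 0.005 and 0.995 quantiles of Beta(36.4, 22.4).
Posterior mean ≈ 0.619, SD ≈ 0.063; a Normal approximation gives roughly [0.457, 0.781].
Exact: F⁻¹(0.005) = 0.452; F⁻¹(0.995) = 0.771.

[0.452, 0.771]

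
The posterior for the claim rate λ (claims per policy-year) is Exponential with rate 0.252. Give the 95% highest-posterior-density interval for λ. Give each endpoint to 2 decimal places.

The exponential density is strictly decreasing on [0, ∞), so the HPD interval is anchored at 0: [0, q] with P(λ ≤ q) = 0.95.
q = −ln(1 − 0.95) / 0.252 = 2.9957 / 0.252 = 11.89.

[0.00, 11.89]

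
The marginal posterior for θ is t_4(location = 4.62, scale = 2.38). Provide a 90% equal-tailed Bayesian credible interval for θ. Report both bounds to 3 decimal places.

[-0.454, 9.694]

The t_4 distribution is symmetric; the 90% interval is 4.62 ± t·2.38 with t_{0.95,4} = 2.132.
Half-width: 2.132 × 2.38 = 5.074.
4.62 − 5.074 = -0.454; 4.62 + 5.074 = 9.694.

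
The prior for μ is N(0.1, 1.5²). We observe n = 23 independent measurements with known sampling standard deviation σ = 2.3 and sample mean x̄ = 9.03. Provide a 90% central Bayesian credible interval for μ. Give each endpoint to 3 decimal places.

[7.450, 8.953]

Posterior precision = 1/1.5² + 23/2.3² = 0.4444 + 4.3478 = 4.7923, so posterior SD = 0.4568.
Posterior mean = (0.1/1.5² + 23·9.03/2.3²) / 4.7923 = 8.2018.
Interval: 8.2018 ± 1.645 × 0.4568 → [7.450, 8.953].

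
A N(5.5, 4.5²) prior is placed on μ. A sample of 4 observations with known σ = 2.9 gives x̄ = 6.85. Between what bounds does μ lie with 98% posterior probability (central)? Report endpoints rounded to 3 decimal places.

Posterior precision = 1/4.5² + 4/2.9² = 0.0494 + 0.4756 = 0.5250, so posterior SD = 1.3801.
Posterior mean = (5.5/4.5² + 4·6.85/2.9²) / 0.5250 = 6.7230.
Interval: 6.7230 ± 2.326 × 1.3801 → [3.512, 9.934].

[3.512, 9.934]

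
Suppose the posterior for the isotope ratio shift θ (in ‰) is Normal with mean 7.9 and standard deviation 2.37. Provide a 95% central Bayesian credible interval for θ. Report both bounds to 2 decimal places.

[3.25, 12.55]

The posterior is symmetric, so the 95% equal-tailed interval is θ = 7.9 ± z·2.37 with z = 1.960.
Half-width: 1.960 × 2.37 = 4.65.
7.9 − 4.65 = 3.25; 7.9 + 4.65 = 12.55.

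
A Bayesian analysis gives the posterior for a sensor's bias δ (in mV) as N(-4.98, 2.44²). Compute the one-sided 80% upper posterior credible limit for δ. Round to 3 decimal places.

-2.926

Need U with P(δ ≤ U) = 0.80: U = -4.98 + z_{0.2}·2.44.
z = 0.842; U = -4.98 + 0.842 × 2.44 = -2.926.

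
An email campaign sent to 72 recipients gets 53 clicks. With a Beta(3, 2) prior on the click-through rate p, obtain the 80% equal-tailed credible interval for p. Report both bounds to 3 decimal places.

[0.661, 0.791]

Posterior: Beta(3+53, 2+19) = Beta(56, 21).
Equal-tailed 80% interval: the 0.1 and 0.9 quantiles of Beta(56, 21).
Posterior mean ≈ 0.727, SD ≈ 0.050; a Normal approximation gives roughly [0.663, 0.792].
Exact: F⁻¹(0.1) = 0.661; F⁻¹(0.9) = 0.791.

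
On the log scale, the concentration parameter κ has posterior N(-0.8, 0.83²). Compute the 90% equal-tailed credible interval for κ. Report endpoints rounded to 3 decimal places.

[0.115, 1.760]

On the log scale the 90% interval is -0.8 ± 1.645 × 0.83 = [-2.1652, 0.5652].
Exponentiate: [e^-2.1652, e^0.5652] = [0.115, 1.760].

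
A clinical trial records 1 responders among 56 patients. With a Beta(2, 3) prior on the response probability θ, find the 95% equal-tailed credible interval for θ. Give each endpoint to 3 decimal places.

Posterior: Beta(2+1, 3+55) = Beta(3, 58).
Equal-tailed 95% interval: the 0.025 and 0.975 quantiles of Beta(3, 58).
Posterior mean ≈ 0.049, SD ≈ 0.027; a Normal approximation gives roughly [-0.005, 0.103].
Exact: F⁻¹(0.025) = 0.010; F⁻¹(0.975) = 0.115.

[0.010, 0.115]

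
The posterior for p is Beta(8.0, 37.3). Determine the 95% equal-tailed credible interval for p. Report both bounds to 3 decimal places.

Posterior: Beta(8.0, 37.3).
Equal-tailed 95% interval: the 0.025 and 0.975 quantiles of Beta(8.0, 37.3).
Posterior mean ≈ 0.177, SD ≈ 0.056; a Normal approximation gives roughly [0.067, 0.286].
Exact: F⁻¹(0.025) = 0.081; F⁻¹(0.975) = 0.299.

[0.081, 0.299]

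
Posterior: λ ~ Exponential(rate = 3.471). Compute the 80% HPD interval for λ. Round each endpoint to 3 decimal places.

[0.000, 0.464]

The exponential density is strictly decreasing on [0, ∞), so the HPD interval is anchored at 0: [0, q] with P(λ ≤ q) = 0.80.
q = −ln(1 − 0.80) / 3.471 = 1.6094 / 3.471 = 0.464.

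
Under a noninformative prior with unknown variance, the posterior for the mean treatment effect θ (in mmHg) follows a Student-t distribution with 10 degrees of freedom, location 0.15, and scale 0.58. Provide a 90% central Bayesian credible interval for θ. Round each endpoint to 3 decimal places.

The t_10 distribution is symmetric; the 90% interval is 0.15 ± t·0.58 with t_{0.95,10} = 1.812.
Half-width: 1.812 × 0.58 = 1.051.
0.15 − 1.051 = -0.901; 0.15 + 1.051 = 1.201.

[-0.901, 1.201]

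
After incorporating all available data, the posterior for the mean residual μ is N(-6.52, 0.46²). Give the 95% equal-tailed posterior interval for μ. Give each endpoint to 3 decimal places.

The posterior is symmetric, so the 95% equal-tailed interval is μ = -6.52 ± z·0.46 with z = 1.960.
Half-width: 1.960 × 0.46 = 0.902.
-6.52 − 0.902 = -7.422; -6.52 + 0.902 = -5.618.

[-7.422, -5.618]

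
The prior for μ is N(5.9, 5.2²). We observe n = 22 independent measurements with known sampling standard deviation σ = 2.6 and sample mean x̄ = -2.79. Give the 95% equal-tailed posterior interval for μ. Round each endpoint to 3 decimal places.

[-3.773, -1.612]

Posterior precision = 1/5.2² + 22/2.6² = 0.0370 + 3.2544 = 3.2914, so posterior SD = 0.5512.
Posterior mean = (5.9/5.2² + 22·-2.79/2.6²) / 3.2914 = -2.6924.
Interval: -2.6924 ± 1.960 × 0.5512 → [-3.773, -1.612].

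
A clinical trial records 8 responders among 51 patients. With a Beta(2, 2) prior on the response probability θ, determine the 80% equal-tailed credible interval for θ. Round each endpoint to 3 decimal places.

Posterior: Beta(2+8, 2+43) = Beta(10, 45).
Equal-tailed 80% interval: the 0.1 and 0.9 quantiles of Beta(10, 45).
Posterior mean ≈ 0.182, SD ≈ 0.052; a Normal approximation gives roughly [0.116, 0.248].
Exact: F⁻¹(0.1) = 0.118; F⁻¹(0.9) = 0.250.

[0.118, 0.250]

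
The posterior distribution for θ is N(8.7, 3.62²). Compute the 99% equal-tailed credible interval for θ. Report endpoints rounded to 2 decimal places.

[-0.62, 18.02]

The posterior is symmetric, so the 99% equal-tailed interval is θ = 8.7 ± z·3.62 with z = 2.576.
Half-width: 2.576 × 3.62 = 9.32.
8.7 − 9.32 = -0.62; 8.7 + 9.32 = 18.02.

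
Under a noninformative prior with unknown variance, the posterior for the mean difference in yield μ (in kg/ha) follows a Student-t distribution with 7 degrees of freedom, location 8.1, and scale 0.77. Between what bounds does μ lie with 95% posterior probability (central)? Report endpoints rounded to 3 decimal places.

The t_7 distribution is symmetric; the 95% interval is 8.1 ± t·0.77 with t_{0.975,7} = 2.365.
Half-width: 2.365 × 0.77 = 1.821.
8.1 − 1.821 = 6.279; 8.1 + 1.821 = 9.921.

[6.279, 9.921]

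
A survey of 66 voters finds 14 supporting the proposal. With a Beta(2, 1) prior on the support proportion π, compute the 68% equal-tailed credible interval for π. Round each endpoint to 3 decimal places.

Posterior: Beta(2+14, 1+52) = Beta(16, 53).
Equal-tailed 68% interval: the 0.16 and 0.84 quantiles of Beta(16, 53).
Posterior mean ≈ 0.232, SD ≈ 0.050; a Normal approximation gives roughly [0.182, 0.282].
Exact: F⁻¹(0.16) = 0.182; F⁻¹(0.84) = 0.282.

[0.182, 0.282]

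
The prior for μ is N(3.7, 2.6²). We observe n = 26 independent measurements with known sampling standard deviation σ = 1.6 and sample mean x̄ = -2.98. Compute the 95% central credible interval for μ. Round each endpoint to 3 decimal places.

Posterior precision = 1/2.6² + 26/1.6² = 0.1479 + 10.1562 = 10.3042, so posterior SD = 0.3115.
Posterior mean = (3.7/2.6² + 26·-2.98/1.6²) / 10.3042 = -2.8841.
Interval: -2.8841 ± 1.960 × 0.3115 → [-3.495, -2.274].

[-3.495, -2.274]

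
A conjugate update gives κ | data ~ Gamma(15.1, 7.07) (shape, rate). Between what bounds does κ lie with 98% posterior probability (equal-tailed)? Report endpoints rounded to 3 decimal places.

[1.067, 3.618]

Posterior: Gamma(shape 15.1, rate 7.07).
Equal-tailed 98% interval: Gamma(15.1, 7.07) quantiles at 0.01 and 0.99.
Posterior mean ≈ 2.136, SD ≈ 0.550; a Normal approximation gives roughly [0.857, 3.414].
Exact: lower = 1.067; upper = 3.618.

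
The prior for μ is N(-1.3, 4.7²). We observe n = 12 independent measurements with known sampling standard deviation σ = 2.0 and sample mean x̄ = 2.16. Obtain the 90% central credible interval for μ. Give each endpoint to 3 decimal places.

Posterior precision = 1/4.7² + 12/2.0² = 0.0453 + 3.0000 = 3.0453, so posterior SD = 0.5730.
Posterior mean = (-1.3/4.7² + 12·2.16/2.0²) / 3.0453 = 2.1086.
Interval: 2.1086 ± 1.645 × 0.5730 → [1.166, 3.051].

[1.166, 3.051]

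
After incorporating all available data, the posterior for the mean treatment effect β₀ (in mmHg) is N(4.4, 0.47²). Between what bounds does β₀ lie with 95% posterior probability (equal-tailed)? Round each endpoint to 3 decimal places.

[3.479, 5.321]

The posterior is symmetric, so the 95% equal-tailed interval is β₀ = 4.4 ± z·0.47 with z = 1.960.
Half-width: 1.960 × 0.47 = 0.921.
4.4 − 0.921 = 3.479; 4.4 + 0.921 = 5.321.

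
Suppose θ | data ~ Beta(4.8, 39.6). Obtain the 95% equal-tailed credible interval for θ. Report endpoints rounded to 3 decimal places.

Posterior: Beta(4.8, 39.6).
Equal-tailed 95% interval: the 0.025 and 0.975 quantiles of Beta(4.8, 39.6).
Posterior mean ≈ 0.108, SD ≈ 0.046; a Normal approximation gives roughly [0.018, 0.198].
Exact: F⁻¹(0.025) = 0.036; F⁻¹(0.975) = 0.213.

[0.036, 0.213]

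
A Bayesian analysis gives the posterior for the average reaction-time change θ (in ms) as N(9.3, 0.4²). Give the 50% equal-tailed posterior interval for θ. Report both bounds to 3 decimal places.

The posterior is symmetric, so the 50% equal-tailed interval is θ = 9.3 ± z·0.4 with z = 0.674.
Half-width: 0.674 × 0.4 = 0.270.
9.3 − 0.270 = 9.030; 9.3 + 0.270 = 9.570.

[9.030, 9.570]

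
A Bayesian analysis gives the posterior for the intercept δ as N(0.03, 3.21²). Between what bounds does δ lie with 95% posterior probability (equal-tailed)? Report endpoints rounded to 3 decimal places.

[-6.261, 6.321]

The posterior is symmetric, so the 95% equal-tailed interval is δ = 0.03 ± z·3.21 with z = 1.960.
Half-width: 1.960 × 3.21 = 6.291.
0.03 − 6.291 = -6.261; 0.03 + 6.291 = 6.321.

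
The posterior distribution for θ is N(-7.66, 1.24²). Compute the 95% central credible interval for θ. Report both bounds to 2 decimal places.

[-10.09, -5.23]

The posterior is symmetric, so the 95% equal-tailed interval is θ = -7.66 ± z·1.24 with z = 1.960.
Half-width: 1.960 × 1.24 = 2.43.
-7.66 − 2.43 = -10.09; -7.66 + 2.43 = -5.23.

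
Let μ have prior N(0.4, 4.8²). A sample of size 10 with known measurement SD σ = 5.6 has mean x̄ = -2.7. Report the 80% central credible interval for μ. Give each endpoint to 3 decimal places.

[-4.458, -0.199]

Posterior precision = 1/4.8² + 10/5.6² = 0.0434 + 0.3189 = 0.3623, so posterior SD = 1.6614.
Posterior mean = (0.4/4.8² + 10·-2.7/5.6²) / 0.3623 = -2.3286.
Interval: -2.3286 ± 1.282 × 1.6614 → [-4.458, -0.199].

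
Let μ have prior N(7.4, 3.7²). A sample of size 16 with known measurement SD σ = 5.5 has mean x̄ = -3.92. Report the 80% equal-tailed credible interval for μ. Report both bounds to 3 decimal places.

[-4.198, -0.895]

Posterior precision = 1/3.7² + 16/5.5² = 0.0730 + 0.5289 = 0.6020, so posterior SD = 1.2889.
Posterior mean = (7.4/3.7² + 16·-3.92/5.5²) / 0.6020 = -2.5464.
Interval: -2.5464 ± 1.282 × 1.2889 → [-4.198, -0.895].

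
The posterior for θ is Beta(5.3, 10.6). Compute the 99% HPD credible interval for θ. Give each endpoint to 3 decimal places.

The posterior is unimodal and skewed, so the HPD interval has equal density at both endpoints and is the shortest 99% interval.
Solving f(0.081) = f(0.634) with F(0.634) − F(0.081) = 0.99 gives [0.081, 0.634].
For comparison, the equal-tailed interval is [0.091, 0.649]; the HPD is narrower and shifted toward the mode.

[0.081, 0.634]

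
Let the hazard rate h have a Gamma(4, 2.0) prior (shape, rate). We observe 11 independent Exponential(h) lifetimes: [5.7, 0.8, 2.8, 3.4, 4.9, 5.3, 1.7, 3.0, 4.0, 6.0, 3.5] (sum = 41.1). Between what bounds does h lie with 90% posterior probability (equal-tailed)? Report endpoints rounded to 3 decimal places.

[0.215, 0.508]

Posterior: Gamma(4+11, 2.0+41.1) = Gamma(15, 43.1) (shape, rate).
Equal-tailed 90% interval: Gamma(15, 43.1) quantiles at 0.05 and 0.95.
Posterior mean ≈ 0.348, SD ≈ 0.090; a Normal approximation gives roughly [0.200, 0.496].
Exact: lower = 0.215; upper = 0.508.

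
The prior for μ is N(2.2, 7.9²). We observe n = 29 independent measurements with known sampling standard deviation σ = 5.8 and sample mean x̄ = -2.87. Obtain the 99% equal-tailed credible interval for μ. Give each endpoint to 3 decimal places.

Posterior precision = 1/7.9² + 29/5.8² = 0.0160 + 0.8621 = 0.8781, so posterior SD = 1.0672.
Posterior mean = (2.2/7.9² + 29·-2.87/5.8²) / 0.8781 = -2.7775.
Interval: -2.7775 ± 2.576 × 1.0672 → [-5.526, -0.029].

[-5.526, -0.029]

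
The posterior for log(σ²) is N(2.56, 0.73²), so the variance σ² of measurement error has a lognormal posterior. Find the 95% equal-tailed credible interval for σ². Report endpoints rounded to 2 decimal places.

[3.09, 54.10]

On the log scale the 95% interval is 2.56 ± 1.960 × 0.73 = [1.1292, 3.9908].
Exponentiate: [e^1.1292, e^3.9908] = [3.09, 54.10].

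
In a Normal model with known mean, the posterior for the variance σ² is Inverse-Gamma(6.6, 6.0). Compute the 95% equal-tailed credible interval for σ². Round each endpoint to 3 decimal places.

Inverse-Gamma(6.6, 6.0) quantiles: F⁻¹(0.025) and F⁻¹(0.975).
Equivalently, 1/σ² ~ Gamma(6.6, rate = 6.0); invert its 0.975 and 0.025 quantiles.
Posterior mean ≈ 1.071, SD ≈ 0.500; a Normal approximation gives roughly [0.092, 2.051].
Exact: lower = 0.480; upper = 2.338.

[0.480, 2.338]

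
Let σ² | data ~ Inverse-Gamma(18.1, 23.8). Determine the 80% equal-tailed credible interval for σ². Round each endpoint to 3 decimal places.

Inverse-Gamma(18.1, 23.8) quantiles: F⁻¹(0.1) and F⁻¹(0.9).
Equivalently, 1/σ² ~ Gamma(18.1, rate = 23.8); invert its 0.9 and 0.1 quantiles.
Posterior mean ≈ 1.392, SD ≈ 0.347; a Normal approximation gives roughly [0.947, 1.836].
Exact: lower = 1.003; upper = 1.844.

[1.003, 1.844]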